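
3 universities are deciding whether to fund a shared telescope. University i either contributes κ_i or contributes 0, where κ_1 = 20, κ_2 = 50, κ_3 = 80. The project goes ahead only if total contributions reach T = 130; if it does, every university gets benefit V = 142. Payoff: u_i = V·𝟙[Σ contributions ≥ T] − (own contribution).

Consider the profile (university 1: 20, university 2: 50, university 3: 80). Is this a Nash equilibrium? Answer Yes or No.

Total = 150 ≥ 130: provided.
University 1 (pledges 20, payoff 122): dropping to 0 → total 130, payoff 142. Profitable deviation.

No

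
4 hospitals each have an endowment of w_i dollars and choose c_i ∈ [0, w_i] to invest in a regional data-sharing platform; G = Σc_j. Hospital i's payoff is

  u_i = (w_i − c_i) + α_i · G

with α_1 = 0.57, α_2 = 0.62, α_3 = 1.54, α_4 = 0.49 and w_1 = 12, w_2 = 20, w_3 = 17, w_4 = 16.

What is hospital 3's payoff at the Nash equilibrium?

∂u_i/∂c_i = α_i − 1, so hospital i contributes w_i if α_i > 1, else 0.
α_i > 1 for i ∈ {3}; NE contributions (0, 0, 17, 0), G = 17.
u_3 = (17 − 17) + 1.54·17 = 26.18.

26.18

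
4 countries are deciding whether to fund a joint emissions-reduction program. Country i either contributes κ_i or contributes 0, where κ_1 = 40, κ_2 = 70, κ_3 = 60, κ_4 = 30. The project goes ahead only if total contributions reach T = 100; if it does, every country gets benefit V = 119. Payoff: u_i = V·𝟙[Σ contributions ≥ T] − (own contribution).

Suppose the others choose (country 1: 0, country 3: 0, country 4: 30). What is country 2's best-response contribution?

70

Others' total = 30. Contributing 70 brings total to 100 ≥ 100: gain V − κ_2 = 49.
Best response: 70.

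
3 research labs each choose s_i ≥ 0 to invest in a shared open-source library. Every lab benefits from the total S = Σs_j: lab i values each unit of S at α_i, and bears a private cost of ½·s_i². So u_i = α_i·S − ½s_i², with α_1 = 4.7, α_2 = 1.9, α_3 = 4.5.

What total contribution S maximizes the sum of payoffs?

33.3

Planner FOC: ∂(Σu_j)/∂s_i = (Σα_j) − s_i = 0, so s_i^SO = Σα_j = 11.1 for every i; S^SO = 33.3.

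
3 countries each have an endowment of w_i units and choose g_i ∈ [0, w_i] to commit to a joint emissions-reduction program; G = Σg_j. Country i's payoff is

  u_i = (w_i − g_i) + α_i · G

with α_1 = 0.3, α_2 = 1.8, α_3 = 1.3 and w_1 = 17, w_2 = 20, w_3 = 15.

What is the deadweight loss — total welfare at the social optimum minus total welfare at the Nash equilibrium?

40.8

∂u_i/∂g_i = α_i − 1, so country i contributes w_i if α_i > 1, else 0.
α_i > 1 for i ∈ {2, 3}; NE contributions (0, 20, 15), G = 35.
W^NE = Σw_i − G^NE + (Σα_i)·G^NE = 52 + 2.4·35 = 136.
Planner: ∂(Σu_j)/∂g_i = Σα_j − 1 = 2.4 > 0, so everyone contributes w_i; G^SO = 52, W^SO = 52 + 2.4·52 = 176.8.
Deadweight loss = 40.8.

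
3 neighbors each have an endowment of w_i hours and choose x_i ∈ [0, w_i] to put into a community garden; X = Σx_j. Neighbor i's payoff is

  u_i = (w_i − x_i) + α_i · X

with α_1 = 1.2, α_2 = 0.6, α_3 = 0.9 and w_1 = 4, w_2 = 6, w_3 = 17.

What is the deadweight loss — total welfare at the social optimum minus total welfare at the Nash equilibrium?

∂u_i/∂x_i = α_i − 1, so neighbor i contributes w_i if α_i > 1, else 0.
α_i > 1 for i ∈ {1}; NE contributions (4, 0, 0), X = 4.
W^NE = Σw_i − X^NE + (Σα_i)·X^NE = 27 + 1.7·4 = 33.8.
Planner: ∂(Σu_j)/∂x_i = Σα_j − 1 = 1.7 > 0, so everyone contributes w_i; X^SO = 27, W^SO = 27 + 1.7·27 = 72.9.
Deadweight loss = 39.1.

39.1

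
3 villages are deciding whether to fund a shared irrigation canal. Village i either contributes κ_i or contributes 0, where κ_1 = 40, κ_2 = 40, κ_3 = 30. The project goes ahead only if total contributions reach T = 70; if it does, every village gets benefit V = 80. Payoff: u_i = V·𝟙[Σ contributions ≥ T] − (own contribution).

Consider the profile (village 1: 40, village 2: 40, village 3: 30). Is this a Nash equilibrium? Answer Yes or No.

Total = 110 ≥ 70: provided.
Village 1 (pledges 40, payoff 40): dropping to 0 → total 70, payoff 80. Profitable deviation.

No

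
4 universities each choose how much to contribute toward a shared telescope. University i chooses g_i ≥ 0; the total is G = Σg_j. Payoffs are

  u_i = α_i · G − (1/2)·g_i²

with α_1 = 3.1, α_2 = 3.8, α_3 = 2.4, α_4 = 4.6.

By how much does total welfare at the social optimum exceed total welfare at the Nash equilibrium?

218.695

University i's FOC: ∂u_i/∂g_i = α_i − g_i = 0, so g_i* = α_i.
NE contributions = (3.1, 3.8, 2.4, 4.6); G = 13.9.
W^NE = (Σα)·G − ½Σα_i² = 13.9² − ½·50.97 = 167.725.
Planner sets g_i = Σα_j = 13.9 for every i, so G^SO = 4·13.9 = 55.6.
W^SO = (Σα)·G^SO − ½·4·(Σα)² = (4/2)·13.9² = 386.42.
Deadweight loss = W^SO − W^NE = 218.695.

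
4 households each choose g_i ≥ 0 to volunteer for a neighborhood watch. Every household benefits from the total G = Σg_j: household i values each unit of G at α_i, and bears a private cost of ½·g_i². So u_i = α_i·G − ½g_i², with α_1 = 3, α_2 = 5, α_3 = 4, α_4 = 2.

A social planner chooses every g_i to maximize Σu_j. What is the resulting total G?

56

Planner FOC: ∂(Σu_j)/∂g_i = (Σα_j) − g_i = 0, so g_i^SO = Σα_j = 14 for every i; G^SO = 56.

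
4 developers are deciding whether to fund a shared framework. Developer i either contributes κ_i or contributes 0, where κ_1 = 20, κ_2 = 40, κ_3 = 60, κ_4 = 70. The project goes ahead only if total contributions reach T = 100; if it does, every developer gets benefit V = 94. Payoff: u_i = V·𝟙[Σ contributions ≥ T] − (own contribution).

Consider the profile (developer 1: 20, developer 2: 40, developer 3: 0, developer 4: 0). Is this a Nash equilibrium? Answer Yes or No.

Total = 60 < 100: not provided.
Developer 1 (pledges 20, payoff -20): dropping to 0 → total 40, payoff 0. Profitable deviation.

No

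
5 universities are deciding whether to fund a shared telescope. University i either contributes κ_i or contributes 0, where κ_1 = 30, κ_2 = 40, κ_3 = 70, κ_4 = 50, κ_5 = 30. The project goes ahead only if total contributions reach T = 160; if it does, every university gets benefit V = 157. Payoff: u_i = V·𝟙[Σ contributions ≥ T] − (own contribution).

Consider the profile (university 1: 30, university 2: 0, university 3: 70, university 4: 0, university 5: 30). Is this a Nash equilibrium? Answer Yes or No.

Total = 130 < 160: not provided.
University 1 (pledges 30, payoff -30): dropping to 0 → total 100, payoff 0. Profitable deviation.

No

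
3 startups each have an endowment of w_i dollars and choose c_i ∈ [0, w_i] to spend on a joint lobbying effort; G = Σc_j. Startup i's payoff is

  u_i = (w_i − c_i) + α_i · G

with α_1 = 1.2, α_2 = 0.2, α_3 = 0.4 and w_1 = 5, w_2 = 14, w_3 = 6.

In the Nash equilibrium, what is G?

∂u_i/∂c_i = α_i − 1, so startup i contributes w_i if α_i > 1, else 0.
α_i > 1 for i ∈ {1}; NE contributions (5, 0, 0), G = 5.

5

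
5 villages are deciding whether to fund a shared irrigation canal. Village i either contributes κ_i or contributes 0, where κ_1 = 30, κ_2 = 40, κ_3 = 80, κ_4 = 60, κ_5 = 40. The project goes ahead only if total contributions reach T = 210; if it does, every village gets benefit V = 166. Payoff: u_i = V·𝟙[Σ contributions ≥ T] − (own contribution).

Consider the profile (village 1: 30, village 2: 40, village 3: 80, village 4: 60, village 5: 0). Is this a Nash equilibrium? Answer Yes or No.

Total = 210 ≥ 210: provided.
Village 1 (pledges 30, payoff 136): dropping to 0 → total 180, payoff 0. No gain.
Village 2 (pledges 40, payoff 126): dropping to 0 → total 170, payoff 0. No gain.
Village 3 (pledges 80, payoff 86): dropping to 0 → total 130, payoff 0. No gain.
Village 4 (pledges 60, payoff 106): dropping to 0 → total 150, payoff 0. No gain.
Village 5 (pledges 0, payoff 166): pledging 40 → total 250, payoff 126. No gain.

Yes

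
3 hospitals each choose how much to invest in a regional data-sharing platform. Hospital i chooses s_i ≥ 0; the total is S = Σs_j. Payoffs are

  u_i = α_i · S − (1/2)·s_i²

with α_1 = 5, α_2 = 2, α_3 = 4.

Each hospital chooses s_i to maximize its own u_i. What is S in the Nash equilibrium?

Hospital i's FOC: ∂u_i/∂s_i = α_i − s_i = 0, so s_i* = α_i.
NE contributions = (5, 2, 4); S = 11.

11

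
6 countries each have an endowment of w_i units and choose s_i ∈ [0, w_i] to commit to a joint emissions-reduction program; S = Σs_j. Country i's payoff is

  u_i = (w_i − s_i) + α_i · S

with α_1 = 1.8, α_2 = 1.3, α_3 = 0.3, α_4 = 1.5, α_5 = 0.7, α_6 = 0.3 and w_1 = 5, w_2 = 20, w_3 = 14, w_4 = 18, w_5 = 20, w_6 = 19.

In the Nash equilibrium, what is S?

43

∂u_i/∂s_i = α_i − 1, so country i contributes w_i if α_i > 1, else 0.
α_i > 1 for i ∈ {1, 2, 4}; NE contributions (5, 20, 0, 18, 0, 0), S = 43.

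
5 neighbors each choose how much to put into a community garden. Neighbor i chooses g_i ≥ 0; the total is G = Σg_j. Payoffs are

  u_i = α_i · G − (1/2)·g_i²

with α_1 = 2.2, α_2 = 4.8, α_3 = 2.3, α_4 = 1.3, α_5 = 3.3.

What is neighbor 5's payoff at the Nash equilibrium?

Neighbor i's FOC: ∂u_i/∂g_i = α_i − g_i = 0, so g_i* = α_i.
NE contributions = (2.2, 4.8, 2.3, 1.3, 3.3); G = 13.9.
u_5 = α_5·G − ½·(g_5)² = 3.3·13.9 − ½·3.3² = 40.425.

40.425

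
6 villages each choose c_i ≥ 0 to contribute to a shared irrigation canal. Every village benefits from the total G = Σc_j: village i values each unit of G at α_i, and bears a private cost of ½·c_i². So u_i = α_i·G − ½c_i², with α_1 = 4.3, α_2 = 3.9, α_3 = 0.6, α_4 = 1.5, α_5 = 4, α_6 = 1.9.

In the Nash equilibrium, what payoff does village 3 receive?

Village i's FOC: ∂u_i/∂c_i = α_i − c_i = 0, so c_i* = α_i.
NE contributions = (4.3, 3.9, 0.6, 1.5, 4, 1.9); G = 16.2.
u_3 = α_3·G − ½·(c_3)² = 0.6·16.2 − ½·0.6² = 9.54.

9.54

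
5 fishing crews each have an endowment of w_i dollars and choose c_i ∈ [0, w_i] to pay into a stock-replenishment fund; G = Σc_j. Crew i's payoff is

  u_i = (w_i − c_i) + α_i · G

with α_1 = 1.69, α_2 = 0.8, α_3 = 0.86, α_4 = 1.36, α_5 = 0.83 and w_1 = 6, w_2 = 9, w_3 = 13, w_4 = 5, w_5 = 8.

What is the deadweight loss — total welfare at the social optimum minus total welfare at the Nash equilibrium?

136.2

∂u_i/∂c_i = α_i − 1, so crew i contributes w_i if α_i > 1, else 0.
α_i > 1 for i ∈ {1, 4}; NE contributions (6, 0, 0, 5, 0), G = 11.
W^NE = Σw_i − G^NE + (Σα_i)·G^NE = 41 + 4.54·11 = 90.94.
Planner: ∂(Σu_j)/∂c_i = Σα_j − 1 = 4.54 > 0, so everyone contributes w_i; G^SO = 41, W^SO = 41 + 4.54·41 = 227.14.
Deadweight loss = 136.2.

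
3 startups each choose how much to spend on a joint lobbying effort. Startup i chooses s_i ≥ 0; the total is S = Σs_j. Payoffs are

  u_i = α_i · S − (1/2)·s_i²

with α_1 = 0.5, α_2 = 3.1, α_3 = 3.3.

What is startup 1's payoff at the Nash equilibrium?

Startup i's FOC: ∂u_i/∂s_i = α_i − s_i = 0, so s_i* = α_i.
NE contributions = (0.5, 3.1, 3.3); S = 6.9.
u_1 = α_1·S − ½·(s_1)² = 0.5·6.9 − ½·0.5² = 3.325.

3.325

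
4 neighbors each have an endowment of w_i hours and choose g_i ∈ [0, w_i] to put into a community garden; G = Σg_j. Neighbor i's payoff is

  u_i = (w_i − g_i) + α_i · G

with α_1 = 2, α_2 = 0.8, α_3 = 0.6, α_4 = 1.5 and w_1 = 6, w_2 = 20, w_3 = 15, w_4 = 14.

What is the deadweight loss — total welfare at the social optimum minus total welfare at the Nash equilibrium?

∂u_i/∂g_i = α_i − 1, so neighbor i contributes w_i if α_i > 1, else 0.
α_i > 1 for i ∈ {1, 4}; NE contributions (6, 0, 0, 14), G = 20.
W^NE = Σw_i − G^NE + (Σα_i)·G^NE = 55 + 3.9·20 = 133.
Planner: ∂(Σu_j)/∂g_i = Σα_j − 1 = 3.9 > 0, so everyone contributes w_i; G^SO = 55, W^SO = 55 + 3.9·55 = 269.5.
Deadweight loss = 136.5.

136.5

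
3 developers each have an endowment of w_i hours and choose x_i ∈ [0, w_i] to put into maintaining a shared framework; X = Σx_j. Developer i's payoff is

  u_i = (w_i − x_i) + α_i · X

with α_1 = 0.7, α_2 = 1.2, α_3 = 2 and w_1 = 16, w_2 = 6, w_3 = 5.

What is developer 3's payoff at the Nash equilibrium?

∂u_i/∂x_i = α_i − 1, so developer i contributes w_i if α_i > 1, else 0.
α_i > 1 for i ∈ {2, 3}; NE contributions (0, 6, 5), X = 11.
u_3 = (5 − 5) + 2·11 = 22.

22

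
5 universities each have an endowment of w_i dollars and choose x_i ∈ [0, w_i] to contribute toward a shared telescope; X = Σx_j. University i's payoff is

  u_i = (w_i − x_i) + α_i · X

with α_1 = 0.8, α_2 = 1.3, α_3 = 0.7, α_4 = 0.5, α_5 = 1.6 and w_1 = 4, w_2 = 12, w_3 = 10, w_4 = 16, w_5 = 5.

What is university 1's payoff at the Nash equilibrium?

∂u_i/∂x_i = α_i − 1, so university i contributes w_i if α_i > 1, else 0.
α_i > 1 for i ∈ {2, 5}; NE contributions (0, 12, 0, 0, 5), X = 17.
u_1 = (4 − 0) + 0.8·17 = 17.6.

17.6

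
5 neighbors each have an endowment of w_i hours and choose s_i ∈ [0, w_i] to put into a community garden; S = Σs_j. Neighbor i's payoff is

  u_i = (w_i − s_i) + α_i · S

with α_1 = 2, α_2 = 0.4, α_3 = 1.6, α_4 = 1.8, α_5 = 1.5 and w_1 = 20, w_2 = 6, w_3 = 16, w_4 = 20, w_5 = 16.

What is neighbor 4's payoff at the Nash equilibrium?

129.6

∂u_i/∂s_i = α_i − 1, so neighbor i contributes w_i if α_i > 1, else 0.
α_i > 1 for i ∈ {1, 3, 4, 5}; NE contributions (20, 0, 16, 20, 16), S = 72.
u_4 = (20 − 20) + 1.8·72 = 129.6.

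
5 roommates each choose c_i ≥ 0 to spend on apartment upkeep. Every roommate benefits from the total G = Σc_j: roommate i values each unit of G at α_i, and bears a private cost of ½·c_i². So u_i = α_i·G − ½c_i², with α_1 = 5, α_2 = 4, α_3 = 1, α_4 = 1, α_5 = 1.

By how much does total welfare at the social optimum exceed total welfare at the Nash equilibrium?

Roommate i's FOC: ∂u_i/∂c_i = α_i − c_i = 0, so c_i* = α_i.
NE contributions = (5, 4, 1, 1, 1); G = 12.
W^NE = (Σα)·G − ½Σα_i² = 12² − ½·44 = 122.
Planner sets c_i = Σα_j = 12 for every i, so G^SO = 5·12 = 60.
W^SO = (Σα)·G^SO − ½·5·(Σα)² = (5/2)·12² = 360.
Deadweight loss = W^SO − W^NE = 238.

238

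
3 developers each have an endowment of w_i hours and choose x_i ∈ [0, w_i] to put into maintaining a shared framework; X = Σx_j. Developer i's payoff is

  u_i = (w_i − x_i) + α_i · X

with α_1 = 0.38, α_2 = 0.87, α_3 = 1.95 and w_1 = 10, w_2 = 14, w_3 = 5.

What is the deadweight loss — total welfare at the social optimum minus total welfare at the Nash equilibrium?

52.8

∂u_i/∂x_i = α_i − 1, so developer i contributes w_i if α_i > 1, else 0.
α_i > 1 for i ∈ {3}; NE contributions (0, 0, 5), X = 5.
W^NE = Σw_i − X^NE + (Σα_i)·X^NE = 29 + 2.2·5 = 40.
Planner: ∂(Σu_j)/∂x_i = Σα_j − 1 = 2.2 > 0, so everyone contributes w_i; X^SO = 29, W^SO = 29 + 2.2·29 = 92.8.
Deadweight loss = 52.8.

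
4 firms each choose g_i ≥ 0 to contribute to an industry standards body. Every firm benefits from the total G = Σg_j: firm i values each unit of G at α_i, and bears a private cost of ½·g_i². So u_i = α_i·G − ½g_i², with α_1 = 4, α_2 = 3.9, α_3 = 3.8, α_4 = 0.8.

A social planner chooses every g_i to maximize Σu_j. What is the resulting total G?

50

Planner FOC: ∂(Σu_j)/∂g_i = (Σα_j) − g_i = 0, so g_i^SO = Σα_j = 12.5 for every i; G^SO = 50.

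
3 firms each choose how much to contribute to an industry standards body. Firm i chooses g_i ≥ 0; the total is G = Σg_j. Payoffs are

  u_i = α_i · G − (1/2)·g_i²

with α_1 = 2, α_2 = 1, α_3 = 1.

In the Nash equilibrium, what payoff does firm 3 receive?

3.5

Firm i's FOC: ∂u_i/∂g_i = α_i − g_i = 0, so g_i* = α_i.
NE contributions = (2, 1, 1); G = 4.
u_3 = α_3·G − ½·(g_3)² = 1·4 − ½·1² = 3.5.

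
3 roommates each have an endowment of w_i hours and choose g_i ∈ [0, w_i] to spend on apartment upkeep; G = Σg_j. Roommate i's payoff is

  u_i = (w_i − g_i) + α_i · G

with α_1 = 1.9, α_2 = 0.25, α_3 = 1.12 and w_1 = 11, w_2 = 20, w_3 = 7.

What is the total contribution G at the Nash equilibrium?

∂u_i/∂g_i = α_i − 1, so roommate i contributes w_i if α_i > 1, else 0.
α_i > 1 for i ∈ {1, 3}; NE contributions (11, 0, 7), G = 18.

18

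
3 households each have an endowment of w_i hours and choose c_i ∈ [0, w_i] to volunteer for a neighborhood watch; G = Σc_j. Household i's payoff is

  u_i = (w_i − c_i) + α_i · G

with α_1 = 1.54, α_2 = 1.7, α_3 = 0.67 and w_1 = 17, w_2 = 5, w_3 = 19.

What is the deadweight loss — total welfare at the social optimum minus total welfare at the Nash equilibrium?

55.29

∂u_i/∂c_i = α_i − 1, so household i contributes w_i if α_i > 1, else 0.
α_i > 1 for i ∈ {1, 2}; NE contributions (17, 5, 0), G = 22.
W^NE = Σw_i − G^NE + (Σα_i)·G^NE = 41 + 2.91·22 = 105.02.
Planner: ∂(Σu_j)/∂c_i = Σα_j − 1 = 2.91 > 0, so everyone contributes w_i; G^SO = 41, W^SO = 41 + 2.91·41 = 160.31.
Deadweight loss = 55.29.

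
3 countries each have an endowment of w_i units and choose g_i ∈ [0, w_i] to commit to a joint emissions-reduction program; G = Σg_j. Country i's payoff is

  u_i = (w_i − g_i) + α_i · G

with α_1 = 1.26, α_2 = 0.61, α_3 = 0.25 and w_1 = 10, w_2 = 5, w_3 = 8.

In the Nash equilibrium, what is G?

10

∂u_i/∂g_i = α_i − 1, so country i contributes w_i if α_i > 1, else 0.
α_i > 1 for i ∈ {1}; NE contributions (10, 0, 0), G = 10.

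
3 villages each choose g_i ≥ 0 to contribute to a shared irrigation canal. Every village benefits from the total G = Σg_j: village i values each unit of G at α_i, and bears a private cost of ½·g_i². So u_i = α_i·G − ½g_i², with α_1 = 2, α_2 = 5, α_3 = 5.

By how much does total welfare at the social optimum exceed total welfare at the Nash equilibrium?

99

Village i's FOC: ∂u_i/∂g_i = α_i − g_i = 0, so g_i* = α_i.
NE contributions = (2, 5, 5); G = 12.
W^NE = (Σα)·G − ½Σα_i² = 12² − ½·54 = 117.
Planner sets g_i = Σα_j = 12 for every i, so G^SO = 3·12 = 36.
W^SO = (Σα)·G^SO − ½·3·(Σα)² = (3/2)·12² = 216.
Deadweight loss = W^SO − W^NE = 99.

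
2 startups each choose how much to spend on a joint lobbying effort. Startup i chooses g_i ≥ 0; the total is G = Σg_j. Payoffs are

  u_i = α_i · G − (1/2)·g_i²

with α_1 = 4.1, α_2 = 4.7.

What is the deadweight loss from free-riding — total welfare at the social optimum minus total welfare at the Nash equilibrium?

Startup i's FOC: ∂u_i/∂g_i = α_i − g_i = 0, so g_i* = α_i.
NE contributions = (4.1, 4.7); G = 8.8.
W^NE = (Σα)·G − ½Σα_i² = 8.8² − ½·38.9 = 57.99.
Planner sets g_i = Σα_j = 8.8 for every i, so G^SO = 2·8.8 = 17.6.
W^SO = (Σα)·G^SO − ½·2·(Σα)² = (2/2)·8.8² = 77.44.
Deadweight loss = W^SO − W^NE = 19.45.

19.45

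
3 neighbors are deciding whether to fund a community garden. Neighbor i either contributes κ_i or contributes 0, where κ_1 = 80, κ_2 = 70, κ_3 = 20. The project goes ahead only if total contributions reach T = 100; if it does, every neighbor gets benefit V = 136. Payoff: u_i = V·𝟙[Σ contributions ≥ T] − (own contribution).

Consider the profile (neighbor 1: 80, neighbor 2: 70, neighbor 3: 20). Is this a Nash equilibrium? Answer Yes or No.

Total = 170 ≥ 100: provided.
Neighbor 1 (pledges 80, payoff 56): dropping to 0 → total 90, payoff 0. No gain.
Neighbor 2 (pledges 70, payoff 66): dropping to 0 → total 100, payoff 136. Profitable deviation.

No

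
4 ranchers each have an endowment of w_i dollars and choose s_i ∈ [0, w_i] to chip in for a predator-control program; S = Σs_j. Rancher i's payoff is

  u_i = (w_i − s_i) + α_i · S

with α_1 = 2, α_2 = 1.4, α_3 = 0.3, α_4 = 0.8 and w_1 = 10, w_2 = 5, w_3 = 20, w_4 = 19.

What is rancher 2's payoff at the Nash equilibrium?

21

∂u_i/∂s_i = α_i − 1, so rancher i contributes w_i if α_i > 1, else 0.
α_i > 1 for i ∈ {1, 2}; NE contributions (10, 5, 0, 0), S = 15.
u_2 = (5 − 5) + 1.4·15 = 21.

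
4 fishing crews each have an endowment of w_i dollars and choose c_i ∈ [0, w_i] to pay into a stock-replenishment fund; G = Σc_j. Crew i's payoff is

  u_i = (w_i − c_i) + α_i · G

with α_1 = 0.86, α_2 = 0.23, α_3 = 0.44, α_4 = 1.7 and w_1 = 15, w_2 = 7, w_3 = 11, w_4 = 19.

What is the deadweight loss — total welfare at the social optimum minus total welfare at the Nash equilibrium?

73.59

∂u_i/∂c_i = α_i − 1, so crew i contributes w_i if α_i > 1, else 0.
α_i > 1 for i ∈ {4}; NE contributions (0, 0, 0, 19), G = 19.
W^NE = Σw_i − G^NE + (Σα_i)·G^NE = 52 + 2.23·19 = 94.37.
Planner: ∂(Σu_j)/∂c_i = Σα_j − 1 = 2.23 > 0, so everyone contributes w_i; G^SO = 52, W^SO = 52 + 2.23·52 = 167.96.
Deadweight loss = 73.59.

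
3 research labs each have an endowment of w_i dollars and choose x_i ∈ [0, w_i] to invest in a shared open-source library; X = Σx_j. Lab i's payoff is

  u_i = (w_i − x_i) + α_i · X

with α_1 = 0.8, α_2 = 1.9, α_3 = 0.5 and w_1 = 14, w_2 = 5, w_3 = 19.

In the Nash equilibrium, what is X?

5

∂u_i/∂x_i = α_i − 1, so lab i contributes w_i if α_i > 1, else 0.
α_i > 1 for i ∈ {2}; NE contributions (0, 5, 0), X = 5.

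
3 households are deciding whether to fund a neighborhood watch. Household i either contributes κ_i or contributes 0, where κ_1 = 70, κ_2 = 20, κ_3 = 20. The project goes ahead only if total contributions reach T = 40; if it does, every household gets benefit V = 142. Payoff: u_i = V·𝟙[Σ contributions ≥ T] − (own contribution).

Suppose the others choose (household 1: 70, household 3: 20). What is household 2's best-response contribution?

0

Others' total = 90 ≥ 40; contributing adds cost 20 for no extra benefit.
Best response: 0.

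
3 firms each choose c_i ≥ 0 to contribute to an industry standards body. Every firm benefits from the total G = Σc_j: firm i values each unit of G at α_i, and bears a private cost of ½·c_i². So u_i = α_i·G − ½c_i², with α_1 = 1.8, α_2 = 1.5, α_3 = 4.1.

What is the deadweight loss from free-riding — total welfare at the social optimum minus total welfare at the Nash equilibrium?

Firm i's FOC: ∂u_i/∂c_i = α_i − c_i = 0, so c_i* = α_i.
NE contributions = (1.8, 1.5, 4.1); G = 7.4.
W^NE = (Σα)·G − ½Σα_i² = 7.4² − ½·22.3 = 43.61.
Planner sets c_i = Σα_j = 7.4 for every i, so G^SO = 3·7.4 = 22.2.
W^SO = (Σα)·G^SO − ½·3·(Σα)² = (3/2)·7.4² = 82.14.
Deadweight loss = W^SO − W^NE = 38.53.

38.53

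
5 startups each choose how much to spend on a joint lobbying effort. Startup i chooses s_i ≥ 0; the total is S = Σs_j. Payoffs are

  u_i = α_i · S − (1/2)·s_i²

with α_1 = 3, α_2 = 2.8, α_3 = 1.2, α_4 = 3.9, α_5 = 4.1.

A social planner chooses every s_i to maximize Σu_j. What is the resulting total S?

Planner FOC: ∂(Σu_j)/∂s_i = (Σα_j) − s_i = 0, so s_i^SO = Σα_j = 15 for every i; S^SO = 75.

75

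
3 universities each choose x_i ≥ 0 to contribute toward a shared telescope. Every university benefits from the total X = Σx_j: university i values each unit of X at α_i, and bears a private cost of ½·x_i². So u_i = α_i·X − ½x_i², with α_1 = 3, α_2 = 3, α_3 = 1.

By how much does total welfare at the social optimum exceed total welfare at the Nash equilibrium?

University i's FOC: ∂u_i/∂x_i = α_i − x_i = 0, so x_i* = α_i.
NE contributions = (3, 3, 1); X = 7.
W^NE = (Σα)·X − ½Σα_i² = 7² − ½·19 = 39.5.
Planner sets x_i = Σα_j = 7 for every i, so X^SO = 3·7 = 21.
W^SO = (Σα)·X^SO − ½·3·(Σα)² = (3/2)·7² = 73.5.
Deadweight loss = W^SO − W^NE = 34.

34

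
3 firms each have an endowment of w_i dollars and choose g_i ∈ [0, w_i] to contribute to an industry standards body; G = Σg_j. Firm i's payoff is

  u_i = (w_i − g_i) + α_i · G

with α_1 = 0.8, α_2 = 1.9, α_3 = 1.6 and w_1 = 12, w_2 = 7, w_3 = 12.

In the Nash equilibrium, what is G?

19

∂u_i/∂g_i = α_i − 1, so firm i contributes w_i if α_i > 1, else 0.
α_i > 1 for i ∈ {2, 3}; NE contributions (0, 7, 12), G = 19.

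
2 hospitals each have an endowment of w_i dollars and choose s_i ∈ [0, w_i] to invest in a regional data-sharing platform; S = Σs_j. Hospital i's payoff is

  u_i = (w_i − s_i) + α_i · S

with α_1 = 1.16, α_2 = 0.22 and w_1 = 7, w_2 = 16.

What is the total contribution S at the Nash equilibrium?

7

∂u_i/∂s_i = α_i − 1, so hospital i contributes w_i if α_i > 1, else 0.
α_i > 1 for i ∈ {1}; NE contributions (7, 0), S = 7.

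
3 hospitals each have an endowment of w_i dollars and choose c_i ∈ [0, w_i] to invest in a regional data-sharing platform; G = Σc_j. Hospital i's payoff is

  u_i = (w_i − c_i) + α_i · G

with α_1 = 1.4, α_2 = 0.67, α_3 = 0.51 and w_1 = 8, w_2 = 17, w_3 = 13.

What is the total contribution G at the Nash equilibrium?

∂u_i/∂c_i = α_i − 1, so hospital i contributes w_i if α_i > 1, else 0.
α_i > 1 for i ∈ {1}; NE contributions (8, 0, 0), G = 8.

8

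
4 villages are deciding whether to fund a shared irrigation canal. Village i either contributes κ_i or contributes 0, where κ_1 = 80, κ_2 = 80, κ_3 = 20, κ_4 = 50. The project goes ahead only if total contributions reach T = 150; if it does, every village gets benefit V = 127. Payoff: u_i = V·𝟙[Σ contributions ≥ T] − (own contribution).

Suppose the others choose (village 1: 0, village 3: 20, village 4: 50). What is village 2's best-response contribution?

Others' total = 70. Contributing 80 brings total to 150 ≥ 150: gain V − κ_2 = 47.
Best response: 80.

80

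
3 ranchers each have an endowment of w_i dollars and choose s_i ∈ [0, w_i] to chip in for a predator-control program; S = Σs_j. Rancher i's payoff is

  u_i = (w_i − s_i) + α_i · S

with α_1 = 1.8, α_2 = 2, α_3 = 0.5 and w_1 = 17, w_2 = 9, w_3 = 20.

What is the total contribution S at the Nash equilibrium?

26

∂u_i/∂s_i = α_i − 1, so rancher i contributes w_i if α_i > 1, else 0.
α_i > 1 for i ∈ {1, 2}; NE contributions (17, 9, 0), S = 26.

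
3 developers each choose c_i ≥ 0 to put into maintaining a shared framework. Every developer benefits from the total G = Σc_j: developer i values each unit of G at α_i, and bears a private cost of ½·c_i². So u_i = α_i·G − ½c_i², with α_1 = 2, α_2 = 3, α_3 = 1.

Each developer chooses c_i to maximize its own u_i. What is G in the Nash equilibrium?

Developer i's FOC: ∂u_i/∂c_i = α_i − c_i = 0, so c_i* = α_i.
NE contributions = (2, 3, 1); G = 6.

6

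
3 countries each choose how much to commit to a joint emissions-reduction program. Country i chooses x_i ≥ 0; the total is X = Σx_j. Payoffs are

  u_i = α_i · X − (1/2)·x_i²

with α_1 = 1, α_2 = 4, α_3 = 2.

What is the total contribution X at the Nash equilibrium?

Country i's FOC: ∂u_i/∂x_i = α_i − x_i = 0, so x_i* = α_i.
NE contributions = (1, 4, 2); X = 7.

7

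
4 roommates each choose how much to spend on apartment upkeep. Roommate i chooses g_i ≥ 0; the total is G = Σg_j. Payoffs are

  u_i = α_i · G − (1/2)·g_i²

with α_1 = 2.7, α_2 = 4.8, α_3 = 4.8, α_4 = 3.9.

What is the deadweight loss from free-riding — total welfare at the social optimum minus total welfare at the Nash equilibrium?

Roommate i's FOC: ∂u_i/∂g_i = α_i − g_i = 0, so g_i* = α_i.
NE contributions = (2.7, 4.8, 4.8, 3.9); G = 16.2.
W^NE = (Σα)·G − ½Σα_i² = 16.2² − ½·68.58 = 228.15.
Planner sets g_i = Σα_j = 16.2 for every i, so G^SO = 4·16.2 = 64.8.
W^SO = (Σα)·G^SO − ½·4·(Σα)² = (4/2)·16.2² = 524.88.
Deadweight loss = W^SO − W^NE = 296.73.

296.73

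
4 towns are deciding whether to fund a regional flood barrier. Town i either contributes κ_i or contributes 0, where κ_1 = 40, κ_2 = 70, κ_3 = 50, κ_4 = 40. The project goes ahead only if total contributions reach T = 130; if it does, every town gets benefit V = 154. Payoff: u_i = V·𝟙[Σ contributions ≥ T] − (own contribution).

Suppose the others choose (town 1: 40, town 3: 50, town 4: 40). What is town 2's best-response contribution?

0

Others' total = 130 ≥ 130; contributing adds cost 70 for no extra benefit.
Best response: 0.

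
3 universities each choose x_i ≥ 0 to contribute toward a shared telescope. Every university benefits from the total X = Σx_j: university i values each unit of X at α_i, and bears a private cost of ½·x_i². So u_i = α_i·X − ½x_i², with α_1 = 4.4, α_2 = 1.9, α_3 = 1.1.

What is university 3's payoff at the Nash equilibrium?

University i's FOC: ∂u_i/∂x_i = α_i − x_i = 0, so x_i* = α_i.
NE contributions = (4.4, 1.9, 1.1); X = 7.4.
u_3 = α_3·X − ½·(x_3)² = 1.1·7.4 − ½·1.1² = 7.535.

7.535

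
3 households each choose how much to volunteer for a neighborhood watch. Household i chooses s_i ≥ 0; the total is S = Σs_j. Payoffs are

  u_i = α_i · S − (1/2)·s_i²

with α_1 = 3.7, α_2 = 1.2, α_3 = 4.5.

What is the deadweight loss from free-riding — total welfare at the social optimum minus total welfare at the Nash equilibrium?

61.87

Household i's FOC: ∂u_i/∂s_i = α_i − s_i = 0, so s_i* = α_i.
NE contributions = (3.7, 1.2, 4.5); S = 9.4.
W^NE = (Σα)·S − ½Σα_i² = 9.4² − ½·35.38 = 70.67.
Planner sets s_i = Σα_j = 9.4 for every i, so S^SO = 3·9.4 = 28.2.
W^SO = (Σα)·S^SO − ½·3·(Σα)² = (3/2)·9.4² = 132.54.
Deadweight loss = W^SO − W^NE = 61.87.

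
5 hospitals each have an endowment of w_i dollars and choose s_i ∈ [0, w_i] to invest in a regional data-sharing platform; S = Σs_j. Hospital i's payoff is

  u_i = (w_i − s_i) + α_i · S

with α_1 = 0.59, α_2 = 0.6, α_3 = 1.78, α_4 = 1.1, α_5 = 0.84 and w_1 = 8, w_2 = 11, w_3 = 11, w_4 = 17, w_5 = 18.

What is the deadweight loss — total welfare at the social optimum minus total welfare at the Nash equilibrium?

144.67

∂u_i/∂s_i = α_i − 1, so hospital i contributes w_i if α_i > 1, else 0.
α_i > 1 for i ∈ {3, 4}; NE contributions (0, 0, 11, 17, 0), S = 28.
W^NE = Σw_i − S^NE + (Σα_i)·S^NE = 65 + 3.91·28 = 174.48.
Planner: ∂(Σu_j)/∂s_i = Σα_j − 1 = 3.91 > 0, so everyone contributes w_i; S^SO = 65, W^SO = 65 + 3.91·65 = 319.15.
Deadweight loss = 144.67.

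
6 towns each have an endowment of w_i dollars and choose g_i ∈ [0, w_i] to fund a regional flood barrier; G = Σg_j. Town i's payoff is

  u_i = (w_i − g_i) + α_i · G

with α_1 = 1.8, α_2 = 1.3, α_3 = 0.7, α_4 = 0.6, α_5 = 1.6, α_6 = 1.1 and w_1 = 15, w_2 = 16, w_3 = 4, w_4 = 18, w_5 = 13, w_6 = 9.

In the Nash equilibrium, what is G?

53

∂u_i/∂g_i = α_i − 1, so town i contributes w_i if α_i > 1, else 0.
α_i > 1 for i ∈ {1, 2, 5, 6}; NE contributions (15, 16, 0, 0, 13, 9), G = 53.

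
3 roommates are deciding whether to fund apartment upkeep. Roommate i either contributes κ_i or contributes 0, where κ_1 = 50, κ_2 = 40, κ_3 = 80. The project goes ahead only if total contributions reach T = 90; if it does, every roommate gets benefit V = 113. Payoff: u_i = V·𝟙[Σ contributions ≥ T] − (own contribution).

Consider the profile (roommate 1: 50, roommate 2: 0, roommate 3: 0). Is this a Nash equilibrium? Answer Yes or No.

Total = 50 < 90: not provided.
Roommate 1 (pledges 50, payoff -50): dropping to 0 → total 0, payoff 0. Profitable deviation.

No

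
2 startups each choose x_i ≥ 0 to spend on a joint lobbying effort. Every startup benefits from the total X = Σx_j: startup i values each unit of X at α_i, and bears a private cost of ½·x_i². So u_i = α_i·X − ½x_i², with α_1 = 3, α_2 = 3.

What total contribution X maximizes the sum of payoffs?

12

Planner FOC: ∂(Σu_j)/∂x_i = (Σα_j) − x_i = 0, so x_i^SO = Σα_j = 6 for every i; X^SO = 12.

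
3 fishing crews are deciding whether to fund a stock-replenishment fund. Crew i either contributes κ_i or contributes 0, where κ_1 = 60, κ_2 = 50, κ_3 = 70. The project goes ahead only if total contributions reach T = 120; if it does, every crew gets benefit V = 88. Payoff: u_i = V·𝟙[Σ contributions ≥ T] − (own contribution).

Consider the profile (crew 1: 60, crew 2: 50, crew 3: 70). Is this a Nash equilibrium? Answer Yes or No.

No

Total = 180 ≥ 120: provided.
Crew 1 (pledges 60, payoff 28): dropping to 0 → total 120, payoff 88. Profitable deviation.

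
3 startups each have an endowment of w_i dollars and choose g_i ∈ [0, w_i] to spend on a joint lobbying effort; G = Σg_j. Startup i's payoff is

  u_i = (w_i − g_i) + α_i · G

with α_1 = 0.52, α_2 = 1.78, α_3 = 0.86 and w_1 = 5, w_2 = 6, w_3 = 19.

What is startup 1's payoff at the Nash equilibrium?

8.12

∂u_i/∂g_i = α_i − 1, so startup i contributes w_i if α_i > 1, else 0.
α_i > 1 for i ∈ {2}; NE contributions (0, 6, 0), G = 6.
u_1 = (5 − 0) + 0.52·6 = 8.12.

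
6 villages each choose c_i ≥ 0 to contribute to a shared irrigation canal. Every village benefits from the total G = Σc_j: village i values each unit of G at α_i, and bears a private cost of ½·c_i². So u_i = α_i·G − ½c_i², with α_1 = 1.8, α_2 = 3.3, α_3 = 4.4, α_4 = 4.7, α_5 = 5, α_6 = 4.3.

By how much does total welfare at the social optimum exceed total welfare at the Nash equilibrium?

1154.035

Village i's FOC: ∂u_i/∂c_i = α_i − c_i = 0, so c_i* = α_i.
NE contributions = (1.8, 3.3, 4.4, 4.7, 5, 4.3); G = 23.5.
W^NE = (Σα)·G − ½Σα_i² = 23.5² − ½·99.07 = 502.715.
Planner sets c_i = Σα_j = 23.5 for every i, so G^SO = 6·23.5 = 141.
W^SO = (Σα)·G^SO − ½·6·(Σα)² = (6/2)·23.5² = 1656.75.
Deadweight loss = W^SO − W^NE = 1154.035.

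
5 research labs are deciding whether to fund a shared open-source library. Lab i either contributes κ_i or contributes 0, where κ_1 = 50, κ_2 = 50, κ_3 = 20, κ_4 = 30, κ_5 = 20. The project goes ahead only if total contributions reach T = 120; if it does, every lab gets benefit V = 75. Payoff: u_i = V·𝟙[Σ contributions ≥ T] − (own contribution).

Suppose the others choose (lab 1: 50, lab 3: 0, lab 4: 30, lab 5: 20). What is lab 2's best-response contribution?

Others' total = 100. Contributing 50 brings total to 150 ≥ 120: gain V − κ_2 = 25.
Best response: 50.

50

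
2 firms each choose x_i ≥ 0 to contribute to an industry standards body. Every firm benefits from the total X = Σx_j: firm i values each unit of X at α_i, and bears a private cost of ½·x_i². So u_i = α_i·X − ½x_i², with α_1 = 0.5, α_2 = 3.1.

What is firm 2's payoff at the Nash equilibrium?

6.355

Firm i's FOC: ∂u_i/∂x_i = α_i − x_i = 0, so x_i* = α_i.
NE contributions = (0.5, 3.1); X = 3.6.
u_2 = α_2·X − ½·(x_2)² = 3.1·3.6 − ½·3.1² = 6.355.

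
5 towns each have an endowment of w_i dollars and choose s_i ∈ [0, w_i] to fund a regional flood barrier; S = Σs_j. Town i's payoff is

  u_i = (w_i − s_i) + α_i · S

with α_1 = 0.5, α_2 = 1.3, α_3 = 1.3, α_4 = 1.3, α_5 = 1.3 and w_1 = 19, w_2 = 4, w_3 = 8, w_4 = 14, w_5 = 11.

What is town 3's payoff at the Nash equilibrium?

48.1

∂u_i/∂s_i = α_i − 1, so town i contributes w_i if α_i > 1, else 0.
α_i > 1 for i ∈ {2, 3, 4, 5}; NE contributions (0, 4, 8, 14, 11), S = 37.
u_3 = (8 − 8) + 1.3·37 = 48.1.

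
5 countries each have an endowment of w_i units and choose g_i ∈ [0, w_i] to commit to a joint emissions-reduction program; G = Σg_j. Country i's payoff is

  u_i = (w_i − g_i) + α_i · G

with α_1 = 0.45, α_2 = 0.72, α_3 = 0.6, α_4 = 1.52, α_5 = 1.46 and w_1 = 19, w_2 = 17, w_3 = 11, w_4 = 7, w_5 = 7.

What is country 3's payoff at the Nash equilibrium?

19.4

∂u_i/∂g_i = α_i − 1, so country i contributes w_i if α_i > 1, else 0.
α_i > 1 for i ∈ {4, 5}; NE contributions (0, 0, 0, 7, 7), G = 14.
u_3 = (11 − 0) + 0.6·14 = 19.4.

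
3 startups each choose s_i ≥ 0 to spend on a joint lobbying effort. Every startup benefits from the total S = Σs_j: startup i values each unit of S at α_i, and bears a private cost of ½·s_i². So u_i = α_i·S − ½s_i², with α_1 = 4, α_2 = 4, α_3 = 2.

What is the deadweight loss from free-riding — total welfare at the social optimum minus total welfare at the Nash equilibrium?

Startup i's FOC: ∂u_i/∂s_i = α_i − s_i = 0, so s_i* = α_i.
NE contributions = (4, 4, 2); S = 10.
W^NE = (Σα)·S − ½Σα_i² = 10² − ½·36 = 82.
Planner sets s_i = Σα_j = 10 for every i, so S^SO = 3·10 = 30.
W^SO = (Σα)·S^SO − ½·3·(Σα)² = (3/2)·10² = 150.
Deadweight loss = W^SO − W^NE = 68.

68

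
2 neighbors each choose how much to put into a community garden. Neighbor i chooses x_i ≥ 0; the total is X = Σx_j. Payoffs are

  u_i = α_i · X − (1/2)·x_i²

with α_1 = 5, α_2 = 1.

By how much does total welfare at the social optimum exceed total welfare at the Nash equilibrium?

Neighbor i's FOC: ∂u_i/∂x_i = α_i − x_i = 0, so x_i* = α_i.
NE contributions = (5, 1); X = 6.
W^NE = (Σα)·X − ½Σα_i² = 6² − ½·26 = 23.
Planner sets x_i = Σα_j = 6 for every i, so X^SO = 2·6 = 12.
W^SO = (Σα)·X^SO − ½·2·(Σα)² = (2/2)·6² = 36.
Deadweight loss = W^SO − W^NE = 13.

13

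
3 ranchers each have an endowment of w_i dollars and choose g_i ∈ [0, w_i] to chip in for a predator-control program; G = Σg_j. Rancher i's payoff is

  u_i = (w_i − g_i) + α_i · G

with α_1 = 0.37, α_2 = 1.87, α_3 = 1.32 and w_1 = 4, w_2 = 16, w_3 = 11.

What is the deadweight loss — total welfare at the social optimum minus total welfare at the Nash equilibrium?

∂u_i/∂g_i = α_i − 1, so rancher i contributes w_i if α_i > 1, else 0.
α_i > 1 for i ∈ {2, 3}; NE contributions (0, 16, 11), G = 27.
W^NE = Σw_i − G^NE + (Σα_i)·G^NE = 31 + 2.56·27 = 100.12.
Planner: ∂(Σu_j)/∂g_i = Σα_j − 1 = 2.56 > 0, so everyone contributes w_i; G^SO = 31, W^SO = 31 + 2.56·31 = 110.36.
Deadweight loss = 10.24.

10.24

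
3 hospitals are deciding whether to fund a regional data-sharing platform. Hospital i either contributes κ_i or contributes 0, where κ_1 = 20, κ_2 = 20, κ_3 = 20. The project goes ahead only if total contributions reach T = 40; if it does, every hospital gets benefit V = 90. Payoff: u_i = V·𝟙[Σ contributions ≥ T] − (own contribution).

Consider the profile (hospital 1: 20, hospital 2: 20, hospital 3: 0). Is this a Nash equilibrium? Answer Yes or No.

Yes

Total = 40 ≥ 40: provided.
Hospital 1 (pledges 20, payoff 70): dropping to 0 → total 20, payoff 0. No gain.
Hospital 2 (pledges 20, payoff 70): dropping to 0 → total 20, payoff 0. No gain.
Hospital 3 (pledges 0, payoff 90): pledging 20 → total 60, payoff 70. No gain.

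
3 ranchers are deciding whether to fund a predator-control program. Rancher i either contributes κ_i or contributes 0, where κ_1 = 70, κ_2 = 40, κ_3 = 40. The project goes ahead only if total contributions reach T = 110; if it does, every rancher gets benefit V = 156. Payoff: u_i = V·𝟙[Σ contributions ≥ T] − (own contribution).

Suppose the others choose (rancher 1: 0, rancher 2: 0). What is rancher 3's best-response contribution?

Others' total = 0. Even contributing 40 gives 40 < 110: no benefit either way.
Best response: 0.

0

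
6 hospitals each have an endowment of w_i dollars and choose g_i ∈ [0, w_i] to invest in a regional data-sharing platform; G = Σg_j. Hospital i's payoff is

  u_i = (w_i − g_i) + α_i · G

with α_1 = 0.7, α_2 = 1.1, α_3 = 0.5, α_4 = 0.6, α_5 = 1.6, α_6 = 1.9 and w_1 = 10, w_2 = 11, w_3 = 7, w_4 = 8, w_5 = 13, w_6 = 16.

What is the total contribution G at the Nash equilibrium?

∂u_i/∂g_i = α_i − 1, so hospital i contributes w_i if α_i > 1, else 0.
α_i > 1 for i ∈ {2, 5, 6}; NE contributions (0, 11, 0, 0, 13, 16), G = 40.

40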